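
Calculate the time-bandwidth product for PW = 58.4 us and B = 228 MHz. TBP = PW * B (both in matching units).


TBP = 58.4 * 228 = 13315.2

13315.2


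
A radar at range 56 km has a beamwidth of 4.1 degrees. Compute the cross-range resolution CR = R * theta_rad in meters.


BW_rad = 0.071558499
CR = 56000 * 0.071558499 = 4007.3 m

4007.3 m


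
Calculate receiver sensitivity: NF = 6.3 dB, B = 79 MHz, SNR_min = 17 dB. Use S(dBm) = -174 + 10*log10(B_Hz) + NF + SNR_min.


10*log10(79000000.0) = 78.98
S = -174 + 78.98 + 6.3 + 17 = -71.7 dBm

-71.7 dBm


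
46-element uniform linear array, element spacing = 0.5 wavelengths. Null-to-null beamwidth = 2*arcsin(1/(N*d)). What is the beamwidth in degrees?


1/(N*d) = 1/(46*0.5) = 0.043478
BW = 2*arcsin(0.043478) = 5.0 degrees

5.0 degrees


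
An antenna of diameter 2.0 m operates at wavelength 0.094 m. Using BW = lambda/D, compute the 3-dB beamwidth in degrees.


BW_rad = 0.094 / 2.0 = 0.047
BW_deg = 2.69 degrees

2.69 degrees


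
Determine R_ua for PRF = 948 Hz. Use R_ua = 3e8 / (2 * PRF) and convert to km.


R_ua = 3e8 / (2 * 948) = 158227.8 m = 158.2 km

158.2 km


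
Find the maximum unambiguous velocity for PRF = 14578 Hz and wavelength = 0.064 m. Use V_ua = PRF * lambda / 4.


V_ua = 14578 * 0.064 / 4 = 233.2 m/s

233.2 m/s


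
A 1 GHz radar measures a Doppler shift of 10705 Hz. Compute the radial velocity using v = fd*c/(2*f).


v = 10705 * 3e8 / (2 * 1000000000.0) = 1605.8 m/s

1605.8 m/s


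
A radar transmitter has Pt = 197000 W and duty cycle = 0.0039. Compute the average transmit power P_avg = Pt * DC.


P_avg = 197000 * 0.0039 = 768.3 W

768.3 W


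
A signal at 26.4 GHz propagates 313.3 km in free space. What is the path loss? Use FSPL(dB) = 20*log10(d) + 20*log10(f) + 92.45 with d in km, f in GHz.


20*log10(313.3) = 49.92
20*log10(26.4) = 28.43
FSPL = 170.8 dB

170.8 dB


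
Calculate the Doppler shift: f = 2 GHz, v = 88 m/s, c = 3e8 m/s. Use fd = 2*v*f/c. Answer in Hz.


fd = 2 * 88 * 2000000000.0 / 3e8 = 1173.3 Hz

1173.3 Hz


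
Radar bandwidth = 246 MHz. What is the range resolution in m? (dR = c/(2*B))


dR = 3e8 / (2 * 246000000.0) = 0.61 m

0.61 m


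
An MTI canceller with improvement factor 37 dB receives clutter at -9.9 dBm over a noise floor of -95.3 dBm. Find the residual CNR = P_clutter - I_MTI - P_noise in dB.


CNR = -9.9 - 37 - (-95.3) = 48.4 dB

48.4 dB


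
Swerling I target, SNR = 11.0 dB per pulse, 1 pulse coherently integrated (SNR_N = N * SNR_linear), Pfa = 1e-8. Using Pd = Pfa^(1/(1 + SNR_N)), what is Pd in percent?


SNR_lin = 10^(11.0/10) = 12.58925
SNR_N = 1 * 12.58925 = 12.58925
1/(1 + SNR_N) = 1/13.58925 = 0.0735876
Pd = (1e-8)^0.0735876 = 0.25781
Pd = 25.8%

25.8%


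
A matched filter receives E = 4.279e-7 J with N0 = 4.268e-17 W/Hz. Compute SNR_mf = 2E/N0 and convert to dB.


SNR_lin = 2 * 4.279e-7 / 4.268e-17 = 2.005e10
SNR_dB = 10*log10(2.005e10) = 103.0 dB

103.0 dB


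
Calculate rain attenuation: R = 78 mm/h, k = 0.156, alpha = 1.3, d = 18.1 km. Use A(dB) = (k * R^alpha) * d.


gamma = 0.156 * 78^1.3 = 44.962203 dB/km
A = 44.962203 * 18.1 = 813.82 dB

813.82 dB


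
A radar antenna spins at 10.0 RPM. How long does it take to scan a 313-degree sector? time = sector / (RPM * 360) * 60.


t = 313 / (10.0 * 360) * 60 = 5.22 s

5.22 s


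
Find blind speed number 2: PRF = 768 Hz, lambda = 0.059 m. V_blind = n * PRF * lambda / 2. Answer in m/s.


V_blind = 2 * 768 * 0.059 / 2 = 45.3 m/s

45.3 m/s


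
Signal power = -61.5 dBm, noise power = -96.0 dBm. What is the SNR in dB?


SNR = -61.5 - (-96.0) = 34.5 dB

34.5 dB


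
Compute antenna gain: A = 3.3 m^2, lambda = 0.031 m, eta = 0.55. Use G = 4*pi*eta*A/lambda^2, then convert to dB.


G_linear = 4*pi*0.55*3.3/0.031^2 = 23733.57
G_dB = 10*log10(23733.57) = 43.8 dB

43.8 dB


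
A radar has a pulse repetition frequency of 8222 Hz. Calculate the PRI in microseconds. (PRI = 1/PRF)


PRI = 1/8222 = 0.0001216249 s = 121.6 us

121.6 us


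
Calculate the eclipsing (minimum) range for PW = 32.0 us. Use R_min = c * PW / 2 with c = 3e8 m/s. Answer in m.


R_min = 3e8 * 32.0e-6 / 2 = 4800.0 m

4800.0 m


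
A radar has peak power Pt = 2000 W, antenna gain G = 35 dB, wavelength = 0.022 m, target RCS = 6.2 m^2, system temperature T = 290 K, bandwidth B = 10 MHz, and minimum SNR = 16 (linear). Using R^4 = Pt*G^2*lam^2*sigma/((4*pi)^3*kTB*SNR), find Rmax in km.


G_lin = 10^(35/10) = 3162.27766
R^4 = 2000 * 3162.27766^2 * 0.022^2 * 6.2 / ((4*pi)^3 * 1.38e-23 * 290 * 10000000.0 * 16)
R^4 = 4.72324e16 m^4
R_max = (4.72324e16)^(1/4) = 14742.1 m = 14.7 km

14.7 km


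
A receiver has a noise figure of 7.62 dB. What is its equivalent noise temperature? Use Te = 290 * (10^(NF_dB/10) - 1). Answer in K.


NF_lin = 10^(7.62/10) = 5.78096
Te = 290 * (5.78096 - 1) = 1386.5 K

1386.5 K


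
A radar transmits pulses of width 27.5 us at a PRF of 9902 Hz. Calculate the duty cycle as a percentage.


DC = 27.5e-6 * 9902 * 100 = 27.23%

27.23%


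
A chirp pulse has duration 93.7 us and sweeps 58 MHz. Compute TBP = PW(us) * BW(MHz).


TBP = 93.7 * 58 = 5434.6

5434.6


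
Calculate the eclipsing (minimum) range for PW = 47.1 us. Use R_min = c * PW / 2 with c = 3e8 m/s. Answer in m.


R_min = 3e8 * 47.1e-6 / 2 = 7065.0 m

7065.0 m


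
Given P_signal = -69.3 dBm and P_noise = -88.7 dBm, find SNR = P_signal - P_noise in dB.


SNR = -69.3 - (-88.7) = 19.4 dB

19.4 dB


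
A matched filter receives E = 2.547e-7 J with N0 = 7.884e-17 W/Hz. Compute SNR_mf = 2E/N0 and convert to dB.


SNR_lin = 2 * 2.547e-7 / 7.884e-17 = 6.461e9
SNR_dB = 10*log10(6.461e9) = 98.1 dB

98.1 dB


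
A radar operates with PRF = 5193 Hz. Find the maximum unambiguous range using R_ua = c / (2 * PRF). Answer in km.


R_ua = 3e8 / (2 * 5193) = 28885.0 m = 28.9 km

28.9 km


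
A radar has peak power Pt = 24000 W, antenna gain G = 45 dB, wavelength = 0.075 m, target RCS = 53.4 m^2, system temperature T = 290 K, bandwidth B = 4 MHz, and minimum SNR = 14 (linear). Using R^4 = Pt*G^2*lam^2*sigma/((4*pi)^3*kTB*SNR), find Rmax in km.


G_lin = 10^(45/10) = 31622.776602
R^4 = 24000 * 31622.776602^2 * 0.075^2 * 53.4 / ((4*pi)^3 * 1.38e-23 * 290 * 4000000.0 * 14)
R^4 = 1.62099e22 m^4
R_max = (1.62099e22)^(1/4) = 356816.6 m = 356.8 km

356.8 km


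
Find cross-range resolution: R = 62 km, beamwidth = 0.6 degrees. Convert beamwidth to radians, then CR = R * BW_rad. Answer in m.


BW_rad = 0.010471976
CR = 62000 * 0.010471976 = 649.3 m

649.3 m


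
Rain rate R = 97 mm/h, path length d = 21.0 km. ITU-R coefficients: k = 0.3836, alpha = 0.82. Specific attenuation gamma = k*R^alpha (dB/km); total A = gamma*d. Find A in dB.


gamma = 0.3836 * 97^0.82 = 16.331701 dB/km
A = 16.331701 * 21.0 = 342.97 dB

342.97 dB


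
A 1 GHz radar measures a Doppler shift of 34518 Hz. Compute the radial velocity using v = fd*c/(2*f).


v = 34518 * 3e8 / (2 * 1000000000.0) = 5177.7 m/s

5177.7 m/s


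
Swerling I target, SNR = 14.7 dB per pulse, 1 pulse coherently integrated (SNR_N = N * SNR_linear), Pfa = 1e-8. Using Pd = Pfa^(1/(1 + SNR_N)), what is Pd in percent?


SNR_lin = 10^(14.7/10) = 29.51209
SNR_N = 1 * 29.51209 = 29.51209
1/(1 + SNR_N) = 1/30.51209 = 0.0327739
Pd = (1e-8)^0.0327739 = 0.54678
Pd = 54.7%

54.7%


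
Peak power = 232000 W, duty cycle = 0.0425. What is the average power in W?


P_avg = 232000 * 0.0425 = 9860.0 W

9860.0 W


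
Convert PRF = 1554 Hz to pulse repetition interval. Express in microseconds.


PRI = 1/1554 = 0.0006435006 s = 643.5 us

643.5 us


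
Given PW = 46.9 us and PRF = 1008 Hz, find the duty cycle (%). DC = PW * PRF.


DC = 46.9e-6 * 1008 * 100 = 4.73%

4.73%


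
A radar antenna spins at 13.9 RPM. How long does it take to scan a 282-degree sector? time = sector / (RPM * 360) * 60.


t = 282 / (13.9 * 360) * 60 = 3.38 s

3.38 s


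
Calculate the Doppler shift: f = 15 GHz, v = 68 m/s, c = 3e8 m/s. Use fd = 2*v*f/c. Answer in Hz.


fd = 2 * 68 * 15000000000.0 / 3e8 = 6800.0 Hz

6800.0 Hz


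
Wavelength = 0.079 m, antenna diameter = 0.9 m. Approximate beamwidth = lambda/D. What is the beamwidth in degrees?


BW_rad = 0.079 / 0.9 = 0.087778
BW_deg = 5.03 degrees

5.03 degrees


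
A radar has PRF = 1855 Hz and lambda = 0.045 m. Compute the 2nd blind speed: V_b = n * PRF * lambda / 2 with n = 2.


V_blind = 2 * 1855 * 0.045 / 2 = 83.5 m/s

83.5 m/s


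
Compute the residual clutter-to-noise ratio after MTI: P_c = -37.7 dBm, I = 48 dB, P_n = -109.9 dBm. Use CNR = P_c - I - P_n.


CNR = -37.7 - 48 - (-109.9) = 24.2 dB

24.2 dB


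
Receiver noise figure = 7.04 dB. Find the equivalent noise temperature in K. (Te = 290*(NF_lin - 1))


NF_lin = 10^(7.04/10) = 5.058247
Te = 290 * (5.058247 - 1) = 1176.9 K

1176.9 K


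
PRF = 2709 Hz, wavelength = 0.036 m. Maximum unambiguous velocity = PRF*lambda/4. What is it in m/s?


V_ua = 2709 * 0.036 / 4 = 24.4 m/s

24.4 m/s


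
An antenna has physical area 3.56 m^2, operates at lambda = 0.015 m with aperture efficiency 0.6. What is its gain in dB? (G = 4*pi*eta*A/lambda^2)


G_linear = 4*pi*0.6*3.56/0.015^2 = 119296.75
G_dB = 10*log10(119296.75) = 50.8 dB

50.8 dB


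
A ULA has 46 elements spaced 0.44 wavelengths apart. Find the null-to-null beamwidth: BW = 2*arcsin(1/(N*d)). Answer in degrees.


1/(N*d) = 1/(46*0.44) = 0.049407
BW = 2*arcsin(0.049407) = 5.7 degrees

5.7 degrees


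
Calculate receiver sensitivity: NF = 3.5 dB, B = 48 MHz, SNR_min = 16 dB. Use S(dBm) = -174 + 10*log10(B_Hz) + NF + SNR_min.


10*log10(48000000.0) = 76.81
S = -174 + 76.81 + 3.5 + 16 = -77.7 dBm

-77.7 dBm


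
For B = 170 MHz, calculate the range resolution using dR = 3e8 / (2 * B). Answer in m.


dR = 3e8 / (2 * 170000000.0) = 0.88 m

0.88 m


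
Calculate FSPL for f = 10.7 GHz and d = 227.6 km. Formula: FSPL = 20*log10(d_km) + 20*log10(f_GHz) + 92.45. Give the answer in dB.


20*log10(227.6) = 47.14
20*log10(10.7) = 20.59
FSPL = 160.2 dB

160.2 dB


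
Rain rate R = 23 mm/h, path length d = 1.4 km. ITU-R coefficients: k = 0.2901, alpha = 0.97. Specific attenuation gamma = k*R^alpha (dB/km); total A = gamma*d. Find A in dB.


gamma = 0.2901 * 23^0.97 = 6.073286 dB/km
A = 6.073286 * 1.4 = 8.5 dB

8.5 dB


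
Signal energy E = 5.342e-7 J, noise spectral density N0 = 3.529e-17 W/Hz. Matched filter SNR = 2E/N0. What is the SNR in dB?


SNR_lin = 2 * 5.342e-7 / 3.529e-17 = 3.027e10
SNR_dB = 10*log10(3.027e10) = 104.8 dB

104.8 dB


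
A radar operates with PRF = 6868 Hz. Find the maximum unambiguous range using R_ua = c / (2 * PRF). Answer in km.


R_ua = 3e8 / (2 * 6868) = 21840.4 m = 21.8 km

21.8 km


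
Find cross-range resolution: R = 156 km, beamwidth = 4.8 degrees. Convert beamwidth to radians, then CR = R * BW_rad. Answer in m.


BW_rad = 0.083775804
CR = 156000 * 0.083775804 = 13069.0 m

13069.0 m


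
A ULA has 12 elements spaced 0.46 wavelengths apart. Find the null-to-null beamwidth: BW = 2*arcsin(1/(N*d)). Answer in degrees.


1/(N*d) = 1/(12*0.46) = 0.181159
BW = 2*arcsin(0.181159) = 20.9 degrees

20.9 degrees


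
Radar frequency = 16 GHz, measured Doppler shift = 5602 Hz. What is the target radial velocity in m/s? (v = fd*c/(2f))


v = 5602 * 3e8 / (2 * 16000000000.0) = 52.5 m/s

52.5 m/s


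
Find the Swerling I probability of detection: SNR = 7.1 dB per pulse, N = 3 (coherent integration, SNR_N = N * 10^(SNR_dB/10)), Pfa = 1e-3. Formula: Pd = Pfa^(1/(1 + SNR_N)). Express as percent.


SNR_lin = 10^(7.1/10) = 5.12861
SNR_N = 3 * 5.12861 = 15.38583
1/(1 + SNR_N) = 1/16.38583 = 0.0610283
Pd = (1e-3)^0.0610283 = 0.65602
Pd = 65.6%

65.6%


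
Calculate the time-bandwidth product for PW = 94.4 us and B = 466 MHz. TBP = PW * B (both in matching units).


TBP = 94.4 * 466 = 43990.4

43990.4


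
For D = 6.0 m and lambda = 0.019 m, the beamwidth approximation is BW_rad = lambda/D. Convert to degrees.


BW_rad = 0.019 / 6.0 = 0.003167
BW_deg = 0.18 degrees

0.18 degrees


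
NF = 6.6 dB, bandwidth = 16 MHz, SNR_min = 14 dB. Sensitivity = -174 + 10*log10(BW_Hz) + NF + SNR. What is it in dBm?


10*log10(16000000.0) = 72.04
S = -174 + 72.04 + 6.6 + 14 = -81.4 dBm

-81.4 dBm


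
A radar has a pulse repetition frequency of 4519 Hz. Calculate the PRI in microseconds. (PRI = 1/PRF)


PRI = 1/4519 = 0.0002212879 s = 221.3 us

221.3 us


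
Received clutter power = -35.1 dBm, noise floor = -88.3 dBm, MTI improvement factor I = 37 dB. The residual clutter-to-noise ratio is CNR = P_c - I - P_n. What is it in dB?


CNR = -35.1 - 37 - (-88.3) = 16.2 dB

16.2 dB


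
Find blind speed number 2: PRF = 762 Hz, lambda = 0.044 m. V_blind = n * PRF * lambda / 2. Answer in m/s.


V_blind = 2 * 762 * 0.044 / 2 = 33.5 m/s

33.5 m/s


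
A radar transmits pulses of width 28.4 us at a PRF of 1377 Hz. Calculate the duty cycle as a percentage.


DC = 28.4e-6 * 1377 * 100 = 3.91%

3.91%


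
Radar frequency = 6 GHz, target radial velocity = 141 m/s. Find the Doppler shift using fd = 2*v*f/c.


fd = 2 * 141 * 6000000000.0 / 3e8 = 5640.0 Hz

5640.0 Hz


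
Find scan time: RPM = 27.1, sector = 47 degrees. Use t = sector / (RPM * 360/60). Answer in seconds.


t = 47 / (27.1 * 360) * 60 = 0.29 s

0.29 s


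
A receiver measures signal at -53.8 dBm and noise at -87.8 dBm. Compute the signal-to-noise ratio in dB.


SNR = -53.8 - (-87.8) = 34.0 dB

34.0 dB


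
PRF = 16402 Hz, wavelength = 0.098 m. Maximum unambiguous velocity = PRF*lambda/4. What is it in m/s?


V_ua = 16402 * 0.098 / 4 = 401.8 m/s

401.8 m/s


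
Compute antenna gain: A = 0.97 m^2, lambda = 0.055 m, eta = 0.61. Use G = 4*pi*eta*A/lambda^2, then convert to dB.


G_linear = 4*pi*0.61*0.97/0.055^2 = 2458.02
G_dB = 10*log10(2458.02) = 33.9 dB

33.9 dB


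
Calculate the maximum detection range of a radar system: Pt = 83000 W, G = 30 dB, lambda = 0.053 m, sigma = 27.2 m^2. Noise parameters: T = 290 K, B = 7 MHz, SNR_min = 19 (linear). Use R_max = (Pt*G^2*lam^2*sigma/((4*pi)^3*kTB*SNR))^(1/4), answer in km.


G_lin = 10^(30/10) = 1000.0
R^4 = 83000 * 1000.0^2 * 0.053^2 * 27.2 / ((4*pi)^3 * 1.38e-23 * 290 * 7000000.0 * 19)
R^4 = 6.004e18 m^4
R_max = (6.004e18)^(1/4) = 49500.6 m = 49.5 km

49.5 km


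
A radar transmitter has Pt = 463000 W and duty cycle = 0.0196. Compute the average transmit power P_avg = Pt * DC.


P_avg = 463000 * 0.0196 = 9074.8 W

9074.8 W


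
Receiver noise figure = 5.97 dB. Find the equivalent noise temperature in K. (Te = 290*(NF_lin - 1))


NF_lin = 10^(5.97/10) = 3.953666
Te = 290 * (3.953666 - 1) = 856.6 K

856.6 K


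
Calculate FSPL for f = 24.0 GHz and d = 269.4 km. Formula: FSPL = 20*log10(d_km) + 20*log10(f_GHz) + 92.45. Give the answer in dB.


20*log10(269.4) = 48.61
20*log10(24.0) = 27.6
FSPL = 168.7 dB

168.7 dB


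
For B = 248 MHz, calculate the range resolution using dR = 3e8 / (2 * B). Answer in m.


dR = 3e8 / (2 * 248000000.0) = 0.6 m

0.6 m


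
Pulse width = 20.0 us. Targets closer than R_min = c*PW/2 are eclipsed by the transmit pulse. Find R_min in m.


R_min = 3e8 * 20.0e-6 / 2 = 3000.0 m

3000.0 m


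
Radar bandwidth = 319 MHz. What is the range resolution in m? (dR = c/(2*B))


dR = 3e8 / (2 * 319000000.0) = 0.47 m

0.47 m


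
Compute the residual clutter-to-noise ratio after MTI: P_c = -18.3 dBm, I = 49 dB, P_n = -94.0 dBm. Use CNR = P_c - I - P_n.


CNR = -18.3 - 49 - (-94.0) = 26.7 dB

26.7 dB


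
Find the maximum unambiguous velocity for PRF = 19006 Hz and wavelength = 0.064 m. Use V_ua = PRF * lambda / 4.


V_ua = 19006 * 0.064 / 4 = 304.1 m/s

304.1 m/s


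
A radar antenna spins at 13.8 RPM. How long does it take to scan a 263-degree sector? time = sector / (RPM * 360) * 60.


t = 263 / (13.8 * 360) * 60 = 3.18 s

3.18 s


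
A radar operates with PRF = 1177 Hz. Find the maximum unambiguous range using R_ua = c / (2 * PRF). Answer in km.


R_ua = 3e8 / (2 * 1177) = 127442.7 m = 127.4 km

127.4 km


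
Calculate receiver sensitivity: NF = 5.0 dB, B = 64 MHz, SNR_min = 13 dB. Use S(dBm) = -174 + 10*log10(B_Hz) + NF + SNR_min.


10*log10(64000000.0) = 78.06
S = -174 + 78.06 + 5.0 + 13 = -77.9 dBm

-77.9 dBm


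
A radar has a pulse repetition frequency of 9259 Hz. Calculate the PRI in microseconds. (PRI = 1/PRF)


PRI = 1/9259 = 0.000108003 s = 108.0 us

108.0 us


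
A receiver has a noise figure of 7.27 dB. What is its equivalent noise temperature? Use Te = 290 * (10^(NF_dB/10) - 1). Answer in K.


NF_lin = 10^(7.27/10) = 5.333349
Te = 290 * (5.333349 - 1) = 1256.7 K

1256.7 K


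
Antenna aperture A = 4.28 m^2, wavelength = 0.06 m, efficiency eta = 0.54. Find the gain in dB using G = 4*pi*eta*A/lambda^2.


G_linear = 4*pi*0.54*4.28/0.06^2 = 8067.61
G_dB = 10*log10(8067.61) = 39.1 dB

39.1 dB


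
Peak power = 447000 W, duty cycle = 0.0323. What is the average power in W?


P_avg = 447000 * 0.0323 = 14438.1 W

14438.1 W


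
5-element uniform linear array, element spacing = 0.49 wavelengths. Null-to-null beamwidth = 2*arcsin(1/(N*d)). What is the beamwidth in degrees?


1/(N*d) = 1/(5*0.49) = 0.408163
BW = 2*arcsin(0.408163) = 48.2 degrees

48.2 degrees


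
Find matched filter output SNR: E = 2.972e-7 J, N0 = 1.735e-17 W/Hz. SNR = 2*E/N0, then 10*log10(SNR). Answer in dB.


SNR_lin = 2 * 2.972e-7 / 1.735e-17 = 3.426e10
SNR_dB = 10*log10(3.426e10) = 105.3 dB

105.3 dB


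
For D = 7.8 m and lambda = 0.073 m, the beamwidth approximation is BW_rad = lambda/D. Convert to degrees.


BW_rad = 0.073 / 7.8 = 0.009359
BW_deg = 0.54 degrees

0.54 degrees


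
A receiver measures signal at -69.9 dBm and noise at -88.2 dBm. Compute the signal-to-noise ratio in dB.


SNR = -69.9 - (-88.2) = 18.3 dB

18.3 dB


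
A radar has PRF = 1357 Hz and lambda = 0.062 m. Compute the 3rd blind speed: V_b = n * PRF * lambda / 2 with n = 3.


V_blind = 3 * 1357 * 0.062 / 2 = 126.2 m/s

126.2 m/s


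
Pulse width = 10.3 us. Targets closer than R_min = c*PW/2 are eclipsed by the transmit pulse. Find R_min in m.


R_min = 3e8 * 10.3e-6 / 2 = 1545.0 m

1545.0 m


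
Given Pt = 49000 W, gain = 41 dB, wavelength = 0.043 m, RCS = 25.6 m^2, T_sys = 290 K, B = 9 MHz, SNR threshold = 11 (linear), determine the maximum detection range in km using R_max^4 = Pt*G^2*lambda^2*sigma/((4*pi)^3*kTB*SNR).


G_lin = 10^(41/10) = 12589.254118
R^4 = 49000 * 12589.254118^2 * 0.043^2 * 25.6 / ((4*pi)^3 * 1.38e-23 * 290 * 9000000.0 * 11)
R^4 = 4.67553e20 m^4
R_max = (4.67553e20)^(1/4) = 147047.5 m = 147.0 km

147.0 km


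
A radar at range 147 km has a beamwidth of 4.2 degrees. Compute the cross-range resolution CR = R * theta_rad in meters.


BW_rad = 0.073303829
CR = 147000 * 0.073303829 = 10775.7 m

10775.7 m


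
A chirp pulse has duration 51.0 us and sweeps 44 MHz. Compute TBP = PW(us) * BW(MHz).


TBP = 51.0 * 44 = 2244.0

2244.0


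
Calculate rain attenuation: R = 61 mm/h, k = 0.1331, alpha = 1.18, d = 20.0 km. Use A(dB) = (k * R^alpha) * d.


gamma = 0.1331 * 61^1.18 = 17.016383 dB/km
A = 17.016383 * 20.0 = 340.33 dB

340.33 dB


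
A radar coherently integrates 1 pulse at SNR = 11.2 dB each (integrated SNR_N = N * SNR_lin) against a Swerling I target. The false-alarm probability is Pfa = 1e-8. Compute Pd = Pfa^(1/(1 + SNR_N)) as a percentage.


SNR_lin = 10^(11.2/10) = 13.18257
SNR_N = 1 * 13.18257 = 13.18257
1/(1 + SNR_N) = 1/14.18257 = 0.0705091
Pd = (1e-8)^0.0705091 = 0.27285
Pd = 27.3%

27.3%


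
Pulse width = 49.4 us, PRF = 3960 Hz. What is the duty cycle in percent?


DC = 49.4e-6 * 3960 * 100 = 19.56%

19.56%


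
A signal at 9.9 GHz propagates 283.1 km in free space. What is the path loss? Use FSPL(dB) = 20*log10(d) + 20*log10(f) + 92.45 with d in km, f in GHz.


20*log10(283.1) = 49.04
20*log10(9.9) = 19.91
FSPL = 161.4 dB

161.4 dB


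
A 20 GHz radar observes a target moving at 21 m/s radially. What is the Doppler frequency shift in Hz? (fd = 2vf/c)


fd = 2 * 21 * 20000000000.0 / 3e8 = 2800.0 Hz

2800.0 Hz


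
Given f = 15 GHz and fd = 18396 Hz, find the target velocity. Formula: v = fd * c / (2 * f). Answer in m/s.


v = 18396 * 3e8 / (2 * 15000000000.0) = 184.0 m/s

184.0 m/s


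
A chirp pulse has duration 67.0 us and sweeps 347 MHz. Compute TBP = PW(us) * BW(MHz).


TBP = 67.0 * 347 = 23249.0

23249.0


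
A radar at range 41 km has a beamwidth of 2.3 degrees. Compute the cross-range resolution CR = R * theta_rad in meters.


BW_rad = 0.040142573
CR = 41000 * 0.040142573 = 1645.8 m

1645.8 m


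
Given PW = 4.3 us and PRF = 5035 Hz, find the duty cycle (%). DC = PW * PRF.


DC = 4.3e-6 * 5035 * 100 = 2.17%

2.17%


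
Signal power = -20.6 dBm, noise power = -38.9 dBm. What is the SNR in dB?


SNR = -20.6 - (-38.9) = 18.3 dB

18.3 dB


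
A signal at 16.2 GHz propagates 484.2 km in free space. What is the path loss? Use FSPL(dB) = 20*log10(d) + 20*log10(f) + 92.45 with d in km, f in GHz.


20*log10(484.2) = 53.7
20*log10(16.2) = 24.19
FSPL = 170.3 dB

170.3 dB


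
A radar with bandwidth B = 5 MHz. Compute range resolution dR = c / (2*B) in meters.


dR = 3e8 / (2 * 5000000.0) = 30.0 m

30.0 m


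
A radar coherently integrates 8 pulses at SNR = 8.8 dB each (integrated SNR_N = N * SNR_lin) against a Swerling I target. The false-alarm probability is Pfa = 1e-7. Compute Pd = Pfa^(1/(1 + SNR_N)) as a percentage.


SNR_lin = 10^(8.8/10) = 7.58578
SNR_N = 8 * 7.58578 = 60.68624
1/(1 + SNR_N) = 1/61.68624 = 0.0162111
Pd = (1e-7)^0.0162111 = 0.77006
Pd = 77.0%

77.0%


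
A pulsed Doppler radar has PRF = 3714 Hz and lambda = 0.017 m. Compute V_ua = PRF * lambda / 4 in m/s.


V_ua = 3714 * 0.017 / 4 = 15.8 m/s

15.8 m/s


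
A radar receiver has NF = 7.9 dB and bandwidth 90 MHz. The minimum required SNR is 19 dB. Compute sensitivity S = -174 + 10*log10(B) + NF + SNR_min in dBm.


10*log10(90000000.0) = 79.54
S = -174 + 79.54 + 7.9 + 19 = -67.6 dBm

-67.6 dBm


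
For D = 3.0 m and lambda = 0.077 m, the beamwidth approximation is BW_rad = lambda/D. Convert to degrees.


BW_rad = 0.077 / 3.0 = 0.025667
BW_deg = 1.47 degrees

1.47 degrees


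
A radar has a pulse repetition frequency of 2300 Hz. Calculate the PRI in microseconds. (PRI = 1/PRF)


PRI = 1/2300 = 0.0004347826 s = 434.8 us

434.8 us


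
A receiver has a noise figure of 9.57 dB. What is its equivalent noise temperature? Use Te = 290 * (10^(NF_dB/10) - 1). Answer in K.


NF_lin = 10^(9.57/10) = 9.057326
Te = 290 * (9.057326 - 1) = 2336.6 K

2336.6 K


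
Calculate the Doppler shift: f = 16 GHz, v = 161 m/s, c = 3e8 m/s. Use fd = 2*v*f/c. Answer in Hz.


fd = 2 * 161 * 16000000000.0 / 3e8 = 17173.3 Hz

17173.3 Hz


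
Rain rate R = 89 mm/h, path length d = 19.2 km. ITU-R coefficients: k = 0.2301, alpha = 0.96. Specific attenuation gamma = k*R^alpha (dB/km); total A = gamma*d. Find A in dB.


gamma = 0.2301 * 89^0.96 = 17.113192 dB/km
A = 17.113192 * 19.2 = 328.57 dB

328.57 dB


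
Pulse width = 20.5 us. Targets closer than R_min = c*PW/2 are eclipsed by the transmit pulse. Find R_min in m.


R_min = 3e8 * 20.5e-6 / 2 = 3075.0 m

3075.0 m


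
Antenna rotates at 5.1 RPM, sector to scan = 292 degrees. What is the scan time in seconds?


t = 292 / (5.1 * 360) * 60 = 9.54 s

9.54 s


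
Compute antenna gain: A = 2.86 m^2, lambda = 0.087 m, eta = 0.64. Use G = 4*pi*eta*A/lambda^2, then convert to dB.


G_linear = 4*pi*0.64*2.86/0.087^2 = 3038.91
G_dB = 10*log10(3038.91) = 34.8 dB

34.8 dB


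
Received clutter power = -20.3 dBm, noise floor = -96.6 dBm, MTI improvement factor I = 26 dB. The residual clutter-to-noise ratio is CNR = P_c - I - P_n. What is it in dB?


CNR = -20.3 - 26 - (-96.6) = 50.3 dB

50.3 dB


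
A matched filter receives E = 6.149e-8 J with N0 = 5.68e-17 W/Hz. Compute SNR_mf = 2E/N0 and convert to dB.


SNR_lin = 2 * 6.149e-8 / 5.68e-17 = 2.165e9
SNR_dB = 10*log10(2.165e9) = 93.4 dB

93.4 dB


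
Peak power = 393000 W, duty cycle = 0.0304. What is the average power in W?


P_avg = 393000 * 0.0304 = 11947.2 W

11947.2 W


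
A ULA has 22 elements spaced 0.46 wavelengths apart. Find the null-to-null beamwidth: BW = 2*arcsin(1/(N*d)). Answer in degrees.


1/(N*d) = 1/(22*0.46) = 0.098814
BW = 2*arcsin(0.098814) = 11.3 degrees

11.3 degrees


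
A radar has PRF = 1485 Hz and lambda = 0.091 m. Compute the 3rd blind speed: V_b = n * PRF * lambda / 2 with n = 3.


V_blind = 3 * 1485 * 0.091 / 2 = 202.7 m/s

202.7 m/s


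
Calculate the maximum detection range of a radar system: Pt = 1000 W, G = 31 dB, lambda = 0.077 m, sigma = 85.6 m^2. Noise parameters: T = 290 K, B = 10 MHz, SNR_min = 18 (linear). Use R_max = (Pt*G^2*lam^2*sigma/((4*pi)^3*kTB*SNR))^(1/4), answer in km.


G_lin = 10^(31/10) = 1258.925412
R^4 = 1000 * 1258.925412^2 * 0.077^2 * 85.6 / ((4*pi)^3 * 1.38e-23 * 290 * 10000000.0 * 18)
R^4 = 5.62699e17 m^4
R_max = (5.62699e17)^(1/4) = 27388.5 m = 27.4 km

27.4 km


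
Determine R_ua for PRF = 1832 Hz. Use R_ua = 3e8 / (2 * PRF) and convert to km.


R_ua = 3e8 / (2 * 1832) = 81877.7 m = 81.9 km

81.9 km


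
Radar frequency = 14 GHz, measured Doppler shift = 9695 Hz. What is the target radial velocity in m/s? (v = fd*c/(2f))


v = 9695 * 3e8 / (2 * 14000000000.0) = 103.9 m/s

103.9 m/s


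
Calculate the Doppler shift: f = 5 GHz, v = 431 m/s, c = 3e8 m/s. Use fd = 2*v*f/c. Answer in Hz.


fd = 2 * 431 * 5000000000.0 / 3e8 = 14366.7 Hz

14366.7 Hz


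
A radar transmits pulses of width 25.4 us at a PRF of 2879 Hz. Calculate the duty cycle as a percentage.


DC = 25.4e-6 * 2879 * 100 = 7.31%

7.31%


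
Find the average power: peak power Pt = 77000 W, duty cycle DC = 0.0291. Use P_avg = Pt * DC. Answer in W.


P_avg = 77000 * 0.0291 = 2240.7 W

2240.7 W


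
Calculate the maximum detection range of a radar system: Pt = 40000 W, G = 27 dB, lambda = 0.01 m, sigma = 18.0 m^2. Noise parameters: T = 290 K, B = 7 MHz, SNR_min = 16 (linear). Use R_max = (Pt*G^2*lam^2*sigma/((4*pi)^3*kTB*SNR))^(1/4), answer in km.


G_lin = 10^(27/10) = 501.187234
R^4 = 40000 * 501.187234^2 * 0.01^2 * 18.0 / ((4*pi)^3 * 1.38e-23 * 290 * 7000000.0 * 16)
R^4 = 2.03333e16 m^4
R_max = (2.03333e16)^(1/4) = 11941.3 m = 11.9 km

11.9 km


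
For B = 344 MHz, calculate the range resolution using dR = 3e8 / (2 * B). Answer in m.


dR = 3e8 / (2 * 344000000.0) = 0.44 m

0.44 m


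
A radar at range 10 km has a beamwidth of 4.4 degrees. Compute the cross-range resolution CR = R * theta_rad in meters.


BW_rad = 0.076794487
CR = 10000 * 0.076794487 = 767.9 m

767.9 m


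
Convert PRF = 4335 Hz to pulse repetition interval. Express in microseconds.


PRI = 1/4335 = 0.0002306805 s = 230.7 us

230.7 us


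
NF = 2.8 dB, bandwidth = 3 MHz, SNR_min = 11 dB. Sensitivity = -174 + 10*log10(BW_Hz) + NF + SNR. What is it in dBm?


10*log10(3000000.0) = 64.77
S = -174 + 64.77 + 2.8 + 11 = -95.4 dBm

-95.4 dBm


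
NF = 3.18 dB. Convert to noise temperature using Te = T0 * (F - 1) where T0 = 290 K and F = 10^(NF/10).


NF_lin = 10^(3.18/10) = 2.079697
Te = 290 * (2.079697 - 1) = 313.1 K

313.1 K


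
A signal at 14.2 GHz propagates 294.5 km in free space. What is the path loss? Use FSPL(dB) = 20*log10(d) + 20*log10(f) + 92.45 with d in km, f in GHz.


20*log10(294.5) = 49.38
20*log10(14.2) = 23.05
FSPL = 164.9 dB

164.9 dB


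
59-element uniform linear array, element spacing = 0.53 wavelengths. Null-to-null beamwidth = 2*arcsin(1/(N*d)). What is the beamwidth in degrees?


1/(N*d) = 1/(59*0.53) = 0.03198
BW = 2*arcsin(0.03198) = 3.7 degrees

3.7 degrees


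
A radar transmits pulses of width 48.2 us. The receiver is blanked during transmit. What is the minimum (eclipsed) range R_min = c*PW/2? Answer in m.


R_min = 3e8 * 48.2e-6 / 2 = 7230.0 m

7230.0 m


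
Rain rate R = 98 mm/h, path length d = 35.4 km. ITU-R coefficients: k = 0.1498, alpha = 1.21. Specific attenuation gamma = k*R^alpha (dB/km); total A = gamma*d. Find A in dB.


gamma = 0.1498 * 98^1.21 = 38.449913 dB/km
A = 38.449913 * 35.4 = 1361.13 dB

1361.13 dB


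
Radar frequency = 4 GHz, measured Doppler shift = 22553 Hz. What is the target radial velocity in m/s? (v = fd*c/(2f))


v = 22553 * 3e8 / (2 * 4000000000.0) = 845.7 m/s

845.7 m/s


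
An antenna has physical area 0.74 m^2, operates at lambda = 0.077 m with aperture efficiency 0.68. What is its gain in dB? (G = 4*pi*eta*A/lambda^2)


G_linear = 4*pi*0.68*0.74/0.077^2 = 1066.52
G_dB = 10*log10(1066.52) = 30.3 dB

30.3 dB


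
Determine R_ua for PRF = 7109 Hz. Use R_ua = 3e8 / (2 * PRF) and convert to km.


R_ua = 3e8 / (2 * 7109) = 21100.0 m = 21.1 km

21.1 km


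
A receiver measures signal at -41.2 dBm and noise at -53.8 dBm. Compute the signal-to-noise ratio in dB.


SNR = -41.2 - (-53.8) = 12.6 dB

12.6 dB


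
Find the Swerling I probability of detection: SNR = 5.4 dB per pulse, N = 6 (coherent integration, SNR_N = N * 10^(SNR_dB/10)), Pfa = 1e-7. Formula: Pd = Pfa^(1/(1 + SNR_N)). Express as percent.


SNR_lin = 10^(5.4/10) = 3.46737
SNR_N = 6 * 3.46737 = 20.80422
1/(1 + SNR_N) = 1/21.80422 = 0.0458627
Pd = (1e-7)^0.0458627 = 0.47749
Pd = 47.7%

47.7%


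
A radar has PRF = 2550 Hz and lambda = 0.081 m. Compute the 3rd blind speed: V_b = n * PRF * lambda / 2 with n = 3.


V_blind = 3 * 2550 * 0.081 / 2 = 309.8 m/s

309.8 m/s


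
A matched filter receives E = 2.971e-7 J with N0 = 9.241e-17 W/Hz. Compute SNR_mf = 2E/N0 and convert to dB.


SNR_lin = 2 * 2.971e-7 / 9.241e-17 = 6.43e9
SNR_dB = 10*log10(6.43e9) = 98.1 dB

98.1 dB


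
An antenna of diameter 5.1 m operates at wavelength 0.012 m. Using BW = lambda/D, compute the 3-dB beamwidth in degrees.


BW_rad = 0.012 / 5.1 = 0.002353
BW_deg = 0.13 degrees

0.13 degrees


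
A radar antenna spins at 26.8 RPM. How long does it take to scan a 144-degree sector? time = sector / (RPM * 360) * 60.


t = 144 / (26.8 * 360) * 60 = 0.9 s

0.9 s


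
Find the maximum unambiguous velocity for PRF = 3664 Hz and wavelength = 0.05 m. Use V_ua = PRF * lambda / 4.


V_ua = 3664 * 0.05 / 4 = 45.8 m/s

45.8 m/s


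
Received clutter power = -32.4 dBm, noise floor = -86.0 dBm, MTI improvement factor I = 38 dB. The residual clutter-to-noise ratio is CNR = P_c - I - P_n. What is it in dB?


CNR = -32.4 - 38 - (-86.0) = 15.6 dB

15.6 dB


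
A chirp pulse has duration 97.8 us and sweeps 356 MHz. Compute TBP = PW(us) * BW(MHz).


TBP = 97.8 * 356 = 34816.8

34816.8


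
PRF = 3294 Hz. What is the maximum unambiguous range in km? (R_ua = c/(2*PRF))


R_ua = 3e8 / (2 * 3294) = 45537.3 m = 45.5 km

45.5 km


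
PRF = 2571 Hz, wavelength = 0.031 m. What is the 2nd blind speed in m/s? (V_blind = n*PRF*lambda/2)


V_blind = 2 * 2571 * 0.031 / 2 = 79.7 m/s

79.7 m/s


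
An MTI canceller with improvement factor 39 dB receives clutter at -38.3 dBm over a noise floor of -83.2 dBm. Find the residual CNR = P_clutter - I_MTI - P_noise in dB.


CNR = -38.3 - 39 - (-83.2) = 5.9 dB

5.9 dB


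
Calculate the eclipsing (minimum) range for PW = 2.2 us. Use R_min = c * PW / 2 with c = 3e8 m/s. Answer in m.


R_min = 3e8 * 2.2e-6 / 2 = 330.0 m

330.0 m


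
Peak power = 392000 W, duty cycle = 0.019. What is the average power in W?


P_avg = 392000 * 0.019 = 7448.0 W

7448.0 W


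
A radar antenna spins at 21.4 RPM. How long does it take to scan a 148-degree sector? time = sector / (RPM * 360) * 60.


t = 148 / (21.4 * 360) * 60 = 1.15 s

1.15 s


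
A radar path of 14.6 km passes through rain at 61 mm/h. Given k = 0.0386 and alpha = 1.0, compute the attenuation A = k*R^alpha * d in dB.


gamma = 0.0386 * 61^1.0 = 2.3546 dB/km
A = 2.3546 * 14.6 = 34.38 dB

34.38 dB


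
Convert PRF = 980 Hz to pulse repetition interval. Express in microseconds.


PRI = 1/980 = 0.0010204082 s = 1020.4 us

1020.4 us


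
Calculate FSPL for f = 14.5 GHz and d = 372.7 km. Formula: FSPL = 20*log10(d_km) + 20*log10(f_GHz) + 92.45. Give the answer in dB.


20*log10(372.7) = 51.43
20*log10(14.5) = 23.23
FSPL = 167.1 dB

167.1 dB


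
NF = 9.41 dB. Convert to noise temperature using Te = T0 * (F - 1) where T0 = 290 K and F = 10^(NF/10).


NF_lin = 10^(9.41/10) = 8.729714
Te = 290 * (8.729714 - 1) = 2241.6 K

2241.6 K


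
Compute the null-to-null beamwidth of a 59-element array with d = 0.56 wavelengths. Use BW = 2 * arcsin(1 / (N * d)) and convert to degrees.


1/(N*d) = 1/(59*0.56) = 0.030266
BW = 2*arcsin(0.030266) = 3.5 degrees

3.5 degrees


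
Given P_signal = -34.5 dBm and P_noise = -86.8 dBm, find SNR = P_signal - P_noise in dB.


SNR = -34.5 - (-86.8) = 52.3 dB

52.3 dB


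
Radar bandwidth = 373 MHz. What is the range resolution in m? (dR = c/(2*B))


dR = 3e8 / (2 * 373000000.0) = 0.4 m

0.4 m


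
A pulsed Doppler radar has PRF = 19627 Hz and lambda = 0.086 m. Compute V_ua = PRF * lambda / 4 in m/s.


V_ua = 19627 * 0.086 / 4 = 422.0 m/s

422.0 m/s


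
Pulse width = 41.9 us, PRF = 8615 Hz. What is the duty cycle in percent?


DC = 41.9e-6 * 8615 * 100 = 36.1%

36.1%


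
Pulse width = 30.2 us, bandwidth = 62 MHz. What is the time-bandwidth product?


TBP = 30.2 * 62 = 1872.4

1872.4


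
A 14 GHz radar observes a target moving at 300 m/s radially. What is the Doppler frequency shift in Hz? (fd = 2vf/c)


fd = 2 * 300 * 14000000000.0 / 3e8 = 28000.0 Hz

28000.0 Hz


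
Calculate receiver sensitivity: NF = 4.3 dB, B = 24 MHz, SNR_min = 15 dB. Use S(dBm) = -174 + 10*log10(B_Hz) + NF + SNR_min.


10*log10(24000000.0) = 73.8
S = -174 + 73.8 + 4.3 + 15 = -80.9 dBm

-80.9 dBm


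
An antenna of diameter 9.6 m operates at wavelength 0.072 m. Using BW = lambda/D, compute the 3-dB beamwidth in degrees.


BW_rad = 0.072 / 9.6 = 0.0075
BW_deg = 0.43 degrees

0.43 degrees


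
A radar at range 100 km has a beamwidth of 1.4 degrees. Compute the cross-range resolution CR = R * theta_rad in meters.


BW_rad = 0.02443461
CR = 100000 * 0.02443461 = 2443.5 m

2443.5 m


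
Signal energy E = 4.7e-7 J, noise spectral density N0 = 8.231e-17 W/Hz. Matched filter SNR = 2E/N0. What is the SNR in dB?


SNR_lin = 2 * 4.7e-7 / 8.231e-17 = 1.142e10
SNR_dB = 10*log10(1.142e10) = 100.6 dB

100.6 dB


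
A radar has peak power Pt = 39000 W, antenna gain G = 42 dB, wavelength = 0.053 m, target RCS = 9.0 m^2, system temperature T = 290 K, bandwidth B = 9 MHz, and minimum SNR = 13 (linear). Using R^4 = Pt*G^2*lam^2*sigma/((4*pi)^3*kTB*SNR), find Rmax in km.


G_lin = 10^(42/10) = 15848.931925
R^4 = 39000 * 15848.931925^2 * 0.053^2 * 9.0 / ((4*pi)^3 * 1.38e-23 * 290 * 9000000.0 * 13)
R^4 = 2.66542e20 m^4
R_max = (2.66542e20)^(1/4) = 127773.7 m = 127.8 km

127.8 km


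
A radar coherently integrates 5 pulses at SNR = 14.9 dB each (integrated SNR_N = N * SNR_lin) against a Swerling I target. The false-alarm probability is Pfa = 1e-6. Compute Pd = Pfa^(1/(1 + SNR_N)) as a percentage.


SNR_lin = 10^(14.9/10) = 30.90295
SNR_N = 5 * 30.90295 = 154.51475
1/(1 + SNR_N) = 1/155.51475 = 0.0064303
Pd = (1e-6)^0.0064303 = 0.91499
Pd = 91.5%

91.5%


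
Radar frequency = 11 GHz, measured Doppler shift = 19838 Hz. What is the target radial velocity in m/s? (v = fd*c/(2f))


v = 19838 * 3e8 / (2 * 11000000000.0) = 270.5 m/s

270.5 m/s


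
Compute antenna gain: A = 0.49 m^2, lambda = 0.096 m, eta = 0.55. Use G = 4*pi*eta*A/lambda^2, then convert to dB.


G_linear = 4*pi*0.55*0.49/0.096^2 = 367.47
G_dB = 10*log10(367.47) = 25.7 dB

25.7 dB


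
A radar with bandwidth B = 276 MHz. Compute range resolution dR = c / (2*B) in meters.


dR = 3e8 / (2 * 276000000.0) = 0.54 m

0.54 m


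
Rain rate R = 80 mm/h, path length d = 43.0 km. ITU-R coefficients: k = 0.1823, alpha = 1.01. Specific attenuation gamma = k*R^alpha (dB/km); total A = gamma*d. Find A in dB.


gamma = 0.1823 * 80^1.01 = 15.237284 dB/km
A = 15.237284 * 43.0 = 655.2 dB

655.2 dB


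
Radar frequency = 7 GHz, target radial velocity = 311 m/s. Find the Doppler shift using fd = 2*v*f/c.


fd = 2 * 311 * 7000000000.0 / 3e8 = 14513.3 Hz

14513.3 Hz


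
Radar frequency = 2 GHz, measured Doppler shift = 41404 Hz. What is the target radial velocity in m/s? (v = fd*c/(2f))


v = 41404 * 3e8 / (2 * 2000000000.0) = 3105.3 m/s

3105.3 m/s


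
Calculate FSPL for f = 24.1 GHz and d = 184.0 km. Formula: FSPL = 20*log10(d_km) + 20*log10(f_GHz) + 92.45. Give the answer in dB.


20*log10(184.0) = 45.3
20*log10(24.1) = 27.64
FSPL = 165.4 dB

165.4 dB


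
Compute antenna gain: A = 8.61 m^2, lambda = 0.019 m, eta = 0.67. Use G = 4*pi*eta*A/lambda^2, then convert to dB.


G_linear = 4*pi*0.67*8.61/0.019^2 = 200807.82
G_dB = 10*log10(200807.82) = 53.0 dB

53.0 dB


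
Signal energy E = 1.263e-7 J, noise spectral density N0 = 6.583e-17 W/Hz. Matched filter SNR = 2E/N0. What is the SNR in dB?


SNR_lin = 2 * 1.263e-7 / 6.583e-17 = 3.837e9
SNR_dB = 10*log10(3.837e9) = 95.8 dB

95.8 dB


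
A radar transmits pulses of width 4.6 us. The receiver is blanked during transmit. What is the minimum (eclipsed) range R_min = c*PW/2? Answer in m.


R_min = 3e8 * 4.6e-6 / 2 = 690.0 m

690.0 m


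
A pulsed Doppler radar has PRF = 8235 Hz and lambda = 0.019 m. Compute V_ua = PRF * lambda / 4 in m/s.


V_ua = 8235 * 0.019 / 4 = 39.1 m/s

39.1 m/s


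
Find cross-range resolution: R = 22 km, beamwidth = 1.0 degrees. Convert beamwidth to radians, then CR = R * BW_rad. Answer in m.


BW_rad = 0.017453293
CR = 22000 * 0.017453293 = 384.0 m

384.0 m


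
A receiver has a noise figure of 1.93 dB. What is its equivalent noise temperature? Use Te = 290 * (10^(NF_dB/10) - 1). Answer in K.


NF_lin = 10^(1.93/10) = 1.559553
Te = 290 * (1.559553 - 1) = 162.3 K

162.3 K


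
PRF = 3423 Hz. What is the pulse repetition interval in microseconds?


PRI = 1/3423 = 0.0002921414 s = 292.1 us

292.1 us


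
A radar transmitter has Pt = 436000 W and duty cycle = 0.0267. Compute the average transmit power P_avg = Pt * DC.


P_avg = 436000 * 0.0267 = 11641.2 W

11641.2 W


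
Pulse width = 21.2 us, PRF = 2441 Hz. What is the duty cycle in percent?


DC = 21.2e-6 * 2441 * 100 = 5.17%

5.17%


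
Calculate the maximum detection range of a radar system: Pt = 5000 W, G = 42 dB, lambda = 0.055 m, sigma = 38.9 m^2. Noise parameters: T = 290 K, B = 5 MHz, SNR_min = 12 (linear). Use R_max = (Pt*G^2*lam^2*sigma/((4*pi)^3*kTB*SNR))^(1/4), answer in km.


G_lin = 10^(42/10) = 15848.931925
R^4 = 5000 * 15848.931925^2 * 0.055^2 * 38.9 / ((4*pi)^3 * 1.38e-23 * 290 * 5000000.0 * 12)
R^4 = 3.10161e20 m^4
R_max = (3.10161e20)^(1/4) = 132707.9 m = 132.7 km

132.7 km


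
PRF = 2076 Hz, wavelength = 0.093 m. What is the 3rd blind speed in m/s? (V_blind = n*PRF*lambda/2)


V_blind = 3 * 2076 * 0.093 / 2 = 289.6 m/s

289.6 m/s


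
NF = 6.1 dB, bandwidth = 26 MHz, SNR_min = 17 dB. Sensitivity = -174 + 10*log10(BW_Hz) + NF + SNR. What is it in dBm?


10*log10(26000000.0) = 74.15
S = -174 + 74.15 + 6.1 + 17 = -76.8 dBm

-76.8 dBm


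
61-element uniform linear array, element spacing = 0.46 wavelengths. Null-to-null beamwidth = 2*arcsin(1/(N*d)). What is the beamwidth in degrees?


1/(N*d) = 1/(61*0.46) = 0.035638
BW = 2*arcsin(0.035638) = 4.1 degrees

4.1 degrees


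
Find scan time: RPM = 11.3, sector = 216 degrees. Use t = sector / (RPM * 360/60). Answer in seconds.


t = 216 / (11.3 * 360) * 60 = 3.19 s

3.19 s
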